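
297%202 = 95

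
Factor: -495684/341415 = -1 * 2^2 * 3^(-3) * 5^(-1) * 7^2 = -196/135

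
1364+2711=4075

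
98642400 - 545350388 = -446707988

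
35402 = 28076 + 7326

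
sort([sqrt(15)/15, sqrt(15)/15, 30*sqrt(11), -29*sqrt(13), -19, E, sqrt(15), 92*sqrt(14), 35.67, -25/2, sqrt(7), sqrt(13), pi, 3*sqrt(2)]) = [-29*sqrt(13), -19, -25/2, sqrt(15)/15, sqrt(15)/15, sqrt(7), E, pi, sqrt(13), sqrt(15), 3*sqrt(2), 35.67, 30*sqrt(11), 92*sqrt(14)]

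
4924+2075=6999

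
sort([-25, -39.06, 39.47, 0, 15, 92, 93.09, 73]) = [-39.06, -25, 0, 15, 39.47, 73, 92, 93.09]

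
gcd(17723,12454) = 479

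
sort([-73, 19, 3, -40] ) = [-73, -40, 3, 19] 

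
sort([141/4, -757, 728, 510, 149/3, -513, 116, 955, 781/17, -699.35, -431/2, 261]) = [-757, -699.35, -513, -431/2, 141/4, 781/17, 149/3, 116, 261, 510, 728, 955]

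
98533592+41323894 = 139857486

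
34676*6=208056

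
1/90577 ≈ 0.0000110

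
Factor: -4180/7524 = -1 * 3^ (-2) * 5^1 = -5/9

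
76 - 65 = 11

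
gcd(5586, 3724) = 1862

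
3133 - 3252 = -119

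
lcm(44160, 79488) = 397440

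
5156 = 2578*2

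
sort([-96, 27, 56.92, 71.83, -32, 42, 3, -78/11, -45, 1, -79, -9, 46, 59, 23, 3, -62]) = [-96, -79, -62, -45, -32, -9, -78/11, 1, 3, 3, 23, 27, 42, 46, 56.92, 59, 71.83]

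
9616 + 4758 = 14374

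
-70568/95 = -742 - 78/95 ≈ -742.82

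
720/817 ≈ 0.881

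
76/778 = 38/389 ≈ 0.0977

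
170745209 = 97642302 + 73102907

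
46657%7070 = 4237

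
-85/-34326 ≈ 0.00248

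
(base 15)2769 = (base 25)dbo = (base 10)8424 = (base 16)20e8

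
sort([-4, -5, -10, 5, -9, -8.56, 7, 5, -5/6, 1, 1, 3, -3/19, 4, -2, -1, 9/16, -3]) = [-10, -9, -8.56, -5, -4, -3, -2, -1, -5/6, -3/19, 9/16, 1, 1, 3, 4, 5, 5, 7]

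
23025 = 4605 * 5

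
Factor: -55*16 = -1*2^4*5^1*11^1 = -880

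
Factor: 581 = 7^1*83^1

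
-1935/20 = -96 - 3/4 = -96.75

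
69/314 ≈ 0.220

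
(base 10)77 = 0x4d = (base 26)2p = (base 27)2n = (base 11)70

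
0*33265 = 0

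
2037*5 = 10185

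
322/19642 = 1/61 ≈ 0.0164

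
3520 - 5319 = -1799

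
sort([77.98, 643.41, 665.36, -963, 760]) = [-963, 77.98, 643.41, 665.36, 760]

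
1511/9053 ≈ 0.167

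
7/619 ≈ 0.0113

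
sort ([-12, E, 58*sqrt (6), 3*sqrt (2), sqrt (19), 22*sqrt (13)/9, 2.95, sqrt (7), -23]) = [-23, -12, sqrt (7), E, 2.95, 3*sqrt (2), sqrt (19), 22*sqrt (13)/9, 58*sqrt (6)]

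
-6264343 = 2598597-8862940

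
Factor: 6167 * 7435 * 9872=2^4 * 5^1 * 7^1 * 617^1 * 881^1 * 1487^1=452647439440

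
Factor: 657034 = 2^1*7^1*71^1*661^1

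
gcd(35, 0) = 35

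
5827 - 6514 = -687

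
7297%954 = 619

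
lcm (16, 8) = 16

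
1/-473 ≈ -0.00211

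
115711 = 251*461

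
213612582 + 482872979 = 696485561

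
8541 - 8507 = 34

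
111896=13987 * 8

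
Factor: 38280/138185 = 2^3 * 3^1 * 11^1 * 953^(-1) = 264/953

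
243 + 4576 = 4819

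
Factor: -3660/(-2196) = 3^(-1)*5^1 = 5/3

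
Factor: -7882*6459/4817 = -1*2^1*3^1*7^1*563^1*2153^1*4817^(-1) = -50909838/4817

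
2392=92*26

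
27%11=5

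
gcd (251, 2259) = 251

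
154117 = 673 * 229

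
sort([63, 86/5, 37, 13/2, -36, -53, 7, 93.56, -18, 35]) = [-53, -36, -18, 13/2, 7, 86/5, 35, 37, 63, 93.56]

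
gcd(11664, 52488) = 5832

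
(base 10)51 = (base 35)1g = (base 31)1k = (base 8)63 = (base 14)39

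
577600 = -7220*(-80)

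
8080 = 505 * 16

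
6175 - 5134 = 1041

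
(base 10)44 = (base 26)1i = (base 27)1h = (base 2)101100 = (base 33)1b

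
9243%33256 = 9243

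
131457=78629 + 52828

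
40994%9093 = 4622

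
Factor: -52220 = -1 * 2^2 * 5^1 * 7^1 * 373^1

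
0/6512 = 0 = 0.00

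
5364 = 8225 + -2861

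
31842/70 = 15921/35 ≈ 454.89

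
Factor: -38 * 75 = -1 * 2^1 * 3^1 * 5^2 * 19^1 = -2850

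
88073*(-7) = -616511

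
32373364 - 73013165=-40639801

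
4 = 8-4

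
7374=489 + 6885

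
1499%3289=1499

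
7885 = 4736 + 3149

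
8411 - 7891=520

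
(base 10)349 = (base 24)ed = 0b101011101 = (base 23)f4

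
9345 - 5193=4152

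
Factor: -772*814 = -1*2^3*11^1*37^1*193^1 = -628408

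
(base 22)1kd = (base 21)22d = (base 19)2b6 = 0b1110101001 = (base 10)937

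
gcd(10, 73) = 1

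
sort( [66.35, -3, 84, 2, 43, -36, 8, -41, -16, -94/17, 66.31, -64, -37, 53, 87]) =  [-64, -41, -37, -36, -16, -94/17, -3, 2, 8, 43, 53, 66.31, 66.35, 84, 87]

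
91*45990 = 4185090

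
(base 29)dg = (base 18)13f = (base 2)110001001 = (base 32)c9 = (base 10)393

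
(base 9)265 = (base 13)140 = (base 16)dd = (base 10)221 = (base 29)7i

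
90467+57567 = 148034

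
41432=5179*8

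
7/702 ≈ 0.00997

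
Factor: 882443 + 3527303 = 2^1*11^1*200443^1 = 4409746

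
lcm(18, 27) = 54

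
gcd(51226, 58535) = 1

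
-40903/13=-3146 - 5/13 ≈ -3146.38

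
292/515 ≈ 0.567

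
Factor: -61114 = -1*2^1*30557^1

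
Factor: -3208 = -1 * 2^3 * 401^1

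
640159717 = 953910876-313751159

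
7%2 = 1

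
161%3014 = 161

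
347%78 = 35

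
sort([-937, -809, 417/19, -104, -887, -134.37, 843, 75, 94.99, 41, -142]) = [-937, -887, -809, -142, -134.37, -104, 417/19, 41, 75, 94.99, 843]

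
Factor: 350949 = 3^1*19^1*47^1*131^1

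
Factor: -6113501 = -1*197^1*31033^1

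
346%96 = 58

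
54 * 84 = 4536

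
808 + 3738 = 4546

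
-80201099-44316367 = -124517466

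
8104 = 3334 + 4770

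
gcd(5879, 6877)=1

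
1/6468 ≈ 0.000155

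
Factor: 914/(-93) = -1 * 2^1 * 3^(-1) * 31^(-1) * 457^1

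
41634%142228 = 41634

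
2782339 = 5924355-3142016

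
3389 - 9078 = -5689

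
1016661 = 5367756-4351095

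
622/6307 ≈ 0.0986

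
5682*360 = 2045520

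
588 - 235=353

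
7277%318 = 281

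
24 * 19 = 456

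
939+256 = 1195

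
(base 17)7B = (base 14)94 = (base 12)AA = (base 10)130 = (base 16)82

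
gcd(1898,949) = 949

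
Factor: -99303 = -1*3^1*79^1*419^1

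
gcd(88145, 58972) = 1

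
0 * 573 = 0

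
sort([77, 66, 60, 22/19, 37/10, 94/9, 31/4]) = [22/19, 37/10, 31/4, 94/9, 60, 66, 77]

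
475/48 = 9 + 43/48≈9.90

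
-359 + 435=76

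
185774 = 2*92887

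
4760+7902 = 12662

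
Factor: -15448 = -1 * 2^3 * 1931^1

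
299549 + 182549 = 482098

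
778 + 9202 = 9980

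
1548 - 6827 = -5279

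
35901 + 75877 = 111778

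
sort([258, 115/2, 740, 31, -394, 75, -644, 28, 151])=[-644, -394, 28, 31, 115/2, 75, 151, 258, 740]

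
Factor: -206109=-1 * 3^2 * 22901^1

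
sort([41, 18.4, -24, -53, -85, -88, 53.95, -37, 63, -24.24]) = [-88, -85, -53, -37, -24.24, -24, 18.4, 41, 53.95, 63]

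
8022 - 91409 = -83387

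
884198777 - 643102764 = 241096013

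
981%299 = 84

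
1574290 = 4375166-2800876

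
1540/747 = 2 + 46/747≈2.06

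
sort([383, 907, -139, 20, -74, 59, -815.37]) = [-815.37, -139, -74, 20, 59, 383, 907]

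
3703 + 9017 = 12720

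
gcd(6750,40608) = 54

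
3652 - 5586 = -1934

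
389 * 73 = 28397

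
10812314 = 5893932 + 4918382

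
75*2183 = 163725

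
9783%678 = 291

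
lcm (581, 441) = 36603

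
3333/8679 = 101/263 ≈ 0.384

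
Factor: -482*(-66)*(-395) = -1*2^2*3^1*5^1*11^1*79^1*241^1 = -12565740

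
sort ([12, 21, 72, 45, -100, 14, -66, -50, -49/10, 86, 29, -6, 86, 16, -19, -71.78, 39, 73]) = [-100, -71.78, -66, -50, -19, -6, -49/10, 12, 14, 16, 21, 29, 39, 45, 72, 73, 86, 86]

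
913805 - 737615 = 176190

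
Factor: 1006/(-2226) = -1*3^(-1)*7^(-1)*53^(-1)*503^1 = -503/1113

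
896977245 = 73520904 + 823456341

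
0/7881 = 0 = 0.00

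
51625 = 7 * 7375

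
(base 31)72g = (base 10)6805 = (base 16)1a95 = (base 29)82j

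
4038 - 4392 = -354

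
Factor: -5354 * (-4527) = 2^1 * 3^2 * 503^1 * 2677^1 = 24237558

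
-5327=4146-9473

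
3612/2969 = 1 + 643/2969 ≈ 1.22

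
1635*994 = 1625190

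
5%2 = 1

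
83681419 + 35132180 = 118813599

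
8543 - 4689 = 3854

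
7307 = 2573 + 4734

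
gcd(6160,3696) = 1232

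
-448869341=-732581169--283711828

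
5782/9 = 642 + 4/9 ≈ 642.44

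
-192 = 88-280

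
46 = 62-16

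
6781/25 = 271 + 6/25 = 271.24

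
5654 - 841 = 4813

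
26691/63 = 1271/3 ≈ 423.67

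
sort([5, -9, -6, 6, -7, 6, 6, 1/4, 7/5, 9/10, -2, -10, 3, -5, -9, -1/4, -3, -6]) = [-10, -9, -9, -7, -6, -6, -5, -3, -2, -1/4, 1/4, 9/10, 7/5, 3, 5, 6, 6, 6]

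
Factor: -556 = -1 * 2^2 * 139^1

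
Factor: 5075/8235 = 3^(-3) * 5^1 * 7^1 * 29^1 * 61^(-1) = 1015/1647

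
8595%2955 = 2685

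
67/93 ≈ 0.720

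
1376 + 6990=8366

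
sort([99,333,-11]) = [-11,99,333]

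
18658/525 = 35+283/525 ≈ 35.54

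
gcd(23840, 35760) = 11920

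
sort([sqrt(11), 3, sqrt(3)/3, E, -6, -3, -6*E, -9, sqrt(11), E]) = [-6*E, -9, -6, -3, sqrt(3)/3, E, E, 3, sqrt(11), sqrt(11)]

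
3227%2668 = 559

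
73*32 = 2336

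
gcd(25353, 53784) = 81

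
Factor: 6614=2^1*3307^1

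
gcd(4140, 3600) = 180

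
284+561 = 845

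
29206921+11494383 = 40701304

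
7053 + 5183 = 12236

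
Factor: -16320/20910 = -1*2^5*41^(-1) = -32/41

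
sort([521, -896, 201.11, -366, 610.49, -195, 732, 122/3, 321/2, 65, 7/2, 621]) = [-896, -366, -195, 7/2, 122/3, 65, 321/2, 201.11, 521, 610.49, 621, 732]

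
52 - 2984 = -2932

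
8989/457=19 + 306/457≈19.67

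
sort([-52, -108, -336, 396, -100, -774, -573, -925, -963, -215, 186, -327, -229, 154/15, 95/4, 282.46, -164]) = [-963, -925, -774, -573, -336, -327, -229, -215, -164, -108, -100, -52, 154/15, 95/4, 186, 282.46, 396]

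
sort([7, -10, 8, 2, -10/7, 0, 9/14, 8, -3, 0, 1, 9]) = [-10, -3, -10/7, 0, 0, 9/14, 1, 2, 7, 8, 8, 9]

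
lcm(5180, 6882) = 481740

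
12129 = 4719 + 7410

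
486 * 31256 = 15190416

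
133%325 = 133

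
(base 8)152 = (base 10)106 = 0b1101010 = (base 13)82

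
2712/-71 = -38 - 14/71 ≈ -38.20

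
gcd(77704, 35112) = 88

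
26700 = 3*8900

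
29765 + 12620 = 42385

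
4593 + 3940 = 8533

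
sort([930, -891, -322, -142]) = [-891, -322, -142, 930]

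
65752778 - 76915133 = -11162355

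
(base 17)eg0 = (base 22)8k6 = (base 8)10336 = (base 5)114233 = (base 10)4318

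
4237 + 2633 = 6870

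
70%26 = 18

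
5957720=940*6338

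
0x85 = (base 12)b1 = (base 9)157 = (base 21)67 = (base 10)133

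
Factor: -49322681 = -1*181^1*379^1*719^1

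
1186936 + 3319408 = 4506344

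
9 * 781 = 7029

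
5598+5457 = 11055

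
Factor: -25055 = -1*5^1*5011^1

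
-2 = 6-8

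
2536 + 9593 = 12129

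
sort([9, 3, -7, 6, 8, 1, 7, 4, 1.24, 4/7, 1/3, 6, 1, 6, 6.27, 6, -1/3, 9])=[-7, -1/3, 1/3, 4/7, 1, 1, 1.24, 3, 4, 6, 6, 6, 6, 6.27, 7, 8, 9, 9]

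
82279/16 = 5142 + 7/16 ≈ 5142.44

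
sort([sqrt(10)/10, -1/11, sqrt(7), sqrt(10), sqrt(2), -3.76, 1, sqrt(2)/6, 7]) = [-3.76, -1/11, sqrt(2)/6, sqrt(10)/10, 1, sqrt(2), sqrt(7), sqrt(10), 7]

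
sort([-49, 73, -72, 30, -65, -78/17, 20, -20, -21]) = [-72, -65, -49, -21, -20, -78/17, 20, 30, 73]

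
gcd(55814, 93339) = 1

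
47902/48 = 997 + 23/24≈997.96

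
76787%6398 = 11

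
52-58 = -6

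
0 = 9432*0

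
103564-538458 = -434894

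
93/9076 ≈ 0.0102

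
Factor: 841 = 29^2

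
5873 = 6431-558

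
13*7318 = 95134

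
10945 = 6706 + 4239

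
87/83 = 1 + 4/83 ≈ 1.05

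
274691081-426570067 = -151878986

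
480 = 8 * 60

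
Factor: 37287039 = 3^1 * 107^1 * 116159^1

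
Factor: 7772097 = 3^1*1453^1*1783^1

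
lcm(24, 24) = 24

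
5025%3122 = 1903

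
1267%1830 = 1267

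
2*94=188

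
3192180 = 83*38460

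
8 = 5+3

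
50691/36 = 1408+1/12 ≈ 1408.08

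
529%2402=529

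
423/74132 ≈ 0.00571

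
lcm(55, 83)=4565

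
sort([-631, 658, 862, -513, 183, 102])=[-631, -513, 102, 183, 658, 862]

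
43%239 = 43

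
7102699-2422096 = 4680603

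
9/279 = 1/31≈0.0323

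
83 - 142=-59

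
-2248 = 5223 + -7471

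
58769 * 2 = 117538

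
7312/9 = 812 + 4/9 ≈ 812.44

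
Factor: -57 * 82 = -1 * 2^1 * 3^1 * 19^1 * 41^1 = -4674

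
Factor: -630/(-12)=2^(-1) * 3^1 * 5^1 * 7^1=105/2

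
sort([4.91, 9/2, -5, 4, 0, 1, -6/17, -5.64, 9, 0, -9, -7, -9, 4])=[-9, -9, -7, -5.64, -5, -6/17, 0, 0, 1, 4, 4, 9/2, 4.91, 9]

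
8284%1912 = 636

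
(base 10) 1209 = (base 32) 15p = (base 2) 10010111001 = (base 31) 180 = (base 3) 1122210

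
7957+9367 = 17324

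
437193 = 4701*93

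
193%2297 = 193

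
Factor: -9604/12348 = -1*3^(-2)*7^1 = -7/9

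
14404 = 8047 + 6357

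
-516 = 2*(-258) 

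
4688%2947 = 1741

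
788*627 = 494076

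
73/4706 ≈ 0.0155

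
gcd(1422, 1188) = 18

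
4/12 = 1/3 ≈ 0.333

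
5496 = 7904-2408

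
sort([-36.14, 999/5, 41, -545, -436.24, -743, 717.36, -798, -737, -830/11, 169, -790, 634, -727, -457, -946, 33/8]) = [-946, -798, -790, -743, -737, -727, -545, -457, -436.24, -830/11, -36.14, 33/8, 41, 169, 999/5, 634, 717.36]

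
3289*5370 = 17661930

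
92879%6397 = 3321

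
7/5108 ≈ 0.00137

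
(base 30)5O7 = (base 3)21011121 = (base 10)5227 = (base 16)146B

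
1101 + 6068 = 7169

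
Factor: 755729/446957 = 7^(-1)*13^1*61^1*67^(-1) = 793/469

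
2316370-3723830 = -1407460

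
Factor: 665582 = 2^1*332791^1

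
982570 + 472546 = 1455116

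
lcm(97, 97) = 97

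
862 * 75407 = 65000834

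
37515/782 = 47 + 761/782 ≈ 47.97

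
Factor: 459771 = 3^1 * 13^1 * 11789^1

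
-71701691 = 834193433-905895124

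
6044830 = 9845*614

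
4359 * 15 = 65385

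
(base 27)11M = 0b1100001010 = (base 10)778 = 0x30A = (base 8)1412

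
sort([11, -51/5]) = [-51/5, 11]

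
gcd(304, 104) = 8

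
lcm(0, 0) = 0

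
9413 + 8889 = 18302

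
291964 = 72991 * 4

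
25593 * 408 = 10441944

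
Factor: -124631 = -1*13^1*9587^1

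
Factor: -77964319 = -1 * 23^1 * 71^1 * 47743^1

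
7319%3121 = 1077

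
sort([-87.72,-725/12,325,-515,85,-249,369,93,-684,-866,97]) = [-866,-684,-515,-249,-87.72,-725/12,85,93,97,325,369]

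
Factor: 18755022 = 2^1*3^1*11^1*13^1*21859^1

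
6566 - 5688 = 878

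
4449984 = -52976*(-84)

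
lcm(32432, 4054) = 32432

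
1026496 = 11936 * 86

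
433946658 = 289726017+144220641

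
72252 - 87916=-15664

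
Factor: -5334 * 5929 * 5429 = -1 * 2^1 * 3^1 * 7^3 * 11^2 * 61^1 * 89^1 * 127^1 = -171693677694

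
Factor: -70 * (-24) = 2^4 * 3^1 * 5^1 * 7^1 = 1680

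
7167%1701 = 363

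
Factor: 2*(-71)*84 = -1*2^3*3^1*7^1*71^1 = -11928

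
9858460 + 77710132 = 87568592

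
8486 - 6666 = 1820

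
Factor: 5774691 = 3^1*13^1*263^1*563^1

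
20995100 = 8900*2359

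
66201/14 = 4728 + 9/14 ≈ 4728.64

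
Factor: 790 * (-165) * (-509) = 2^1 * 3^1 * 5^2 * 11^1 * 79^1 * 509^1 = 66348150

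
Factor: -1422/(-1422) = 1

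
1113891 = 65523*17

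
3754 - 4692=-938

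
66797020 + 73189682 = 139986702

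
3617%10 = 7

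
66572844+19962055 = 86534899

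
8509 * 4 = 34036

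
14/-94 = -7/47≈-0.149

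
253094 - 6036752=-5783658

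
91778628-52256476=39522152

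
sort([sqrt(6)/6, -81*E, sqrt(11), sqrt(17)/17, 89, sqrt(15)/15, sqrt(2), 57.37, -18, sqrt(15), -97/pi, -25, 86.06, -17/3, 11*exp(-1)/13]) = [-81*E, -97/pi, -25, -18, -17/3, sqrt(17)/17, sqrt(15)/15, 11*exp(-1)/13, sqrt(6)/6, sqrt(2), sqrt(11), sqrt(15), 57.37, 86.06, 89]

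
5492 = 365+5127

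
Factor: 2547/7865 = 3^2 * 5^(-1) * 11^(-2) * 13^(-1) * 283^1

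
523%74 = 5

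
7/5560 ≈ 0.00126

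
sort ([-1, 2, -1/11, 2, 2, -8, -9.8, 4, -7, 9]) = [-9.8, -8, -7, -1, -1/11, 2, 2, 2, 4, 9]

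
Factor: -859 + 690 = -1*13^2 = -169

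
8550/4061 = 2 + 428/4061 ≈ 2.11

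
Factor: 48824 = 2^3 * 17^1 * 359^1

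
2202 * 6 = 13212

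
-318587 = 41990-360577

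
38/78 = 19/39 ≈ 0.487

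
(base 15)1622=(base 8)11225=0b1001010010101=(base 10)4757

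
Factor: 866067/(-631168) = -1*2^(-7)*3^1*4931^(-1)*288689^1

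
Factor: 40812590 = 2^1*5^1*7^2*13^1*43^1*149^1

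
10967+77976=88943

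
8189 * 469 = 3840641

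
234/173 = 1 + 61/173 ≈ 1.35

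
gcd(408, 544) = 136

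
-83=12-95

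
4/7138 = 2/3569 ≈ 0.000560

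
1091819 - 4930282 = -3838463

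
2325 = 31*75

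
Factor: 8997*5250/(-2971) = -1*2^1*3^2*5^3*7^1*2971^(-1)*2999^1 = -47234250/2971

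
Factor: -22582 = -1*2^1*7^1*1613^1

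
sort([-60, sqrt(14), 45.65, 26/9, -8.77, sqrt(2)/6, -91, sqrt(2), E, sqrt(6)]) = [-91, -60, -8.77, sqrt(2)/6, sqrt(2), sqrt(6), E, 26/9, sqrt(14), 45.65]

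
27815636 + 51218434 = 79034070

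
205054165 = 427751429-222697264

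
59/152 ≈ 0.388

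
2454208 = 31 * 79168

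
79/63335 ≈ 0.00125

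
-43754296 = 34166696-77920992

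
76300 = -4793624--4869924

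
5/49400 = 1/9880 ≈ 0.000101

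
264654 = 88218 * 3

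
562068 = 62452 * 9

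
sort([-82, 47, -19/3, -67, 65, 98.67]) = [-82, -67, -19/3, 47, 65, 98.67]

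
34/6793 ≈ 0.00501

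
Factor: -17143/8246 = -1 * 2^(-1) * 19^(-1) * 79^1 = -79/38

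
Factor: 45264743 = 31^1*1460153^1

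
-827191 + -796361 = -1623552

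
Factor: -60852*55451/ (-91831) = 2^2*3^1*11^2*71^2*131^ (-1)*461^1*701^ (-1) = 3374304252/91831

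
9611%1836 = 431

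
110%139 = 110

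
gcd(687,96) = 3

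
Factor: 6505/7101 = 3^(-3) * 5^1 * 263^(-1) * 1301^1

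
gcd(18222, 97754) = 2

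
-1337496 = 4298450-5635946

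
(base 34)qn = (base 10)907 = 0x38b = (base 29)128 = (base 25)1b7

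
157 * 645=101265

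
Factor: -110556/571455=-1*2^2*3^(-2)*5^(-1)*17^(-1)*37^1=-148/765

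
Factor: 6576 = 2^4*3^1*137^1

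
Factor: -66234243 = -1*3^1*313^1*70537^1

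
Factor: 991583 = 761^1*1303^1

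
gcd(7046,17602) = 26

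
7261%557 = 20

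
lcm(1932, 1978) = 83076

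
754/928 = 13/16 ≈ 0.813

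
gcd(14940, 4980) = 4980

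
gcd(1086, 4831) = 1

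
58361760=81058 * 720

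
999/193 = 5 + 34/193 ≈ 5.18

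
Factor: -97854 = -1*2^1*3^1*47^1*347^1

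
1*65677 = 65677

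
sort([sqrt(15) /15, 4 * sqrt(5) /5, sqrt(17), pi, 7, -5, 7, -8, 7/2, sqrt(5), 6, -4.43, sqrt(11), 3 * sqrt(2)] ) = [-8, -5, -4.43, sqrt(15) /15, 4 * sqrt(5) /5, sqrt(5), pi, sqrt(11), 7/2, sqrt(17), 3 * sqrt(2), 6, 7, 7] 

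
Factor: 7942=2^1*11^1*19^2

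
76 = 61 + 15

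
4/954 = 2/477 ≈ 0.00419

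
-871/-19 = 45+16/19 ≈ 45.84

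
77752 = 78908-1156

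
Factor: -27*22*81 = -1*2^1*3^7*11^1 = -48114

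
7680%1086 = 78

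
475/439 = 1+36/439 ≈ 1.08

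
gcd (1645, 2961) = 329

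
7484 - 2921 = 4563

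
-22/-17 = 1+5/17 ≈ 1.29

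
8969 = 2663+6306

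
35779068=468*76451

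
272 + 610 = 882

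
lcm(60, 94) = 2820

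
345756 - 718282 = -372526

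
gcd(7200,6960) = 240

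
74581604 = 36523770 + 38057834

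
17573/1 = 17573 = 17573.00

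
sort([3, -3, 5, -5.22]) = [-5.22, -3, 3, 5]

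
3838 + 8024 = 11862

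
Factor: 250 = 2^1 * 5^3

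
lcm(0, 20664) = 0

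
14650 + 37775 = 52425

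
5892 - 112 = 5780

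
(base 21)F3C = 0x1A22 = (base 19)IA2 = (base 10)6690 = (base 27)94L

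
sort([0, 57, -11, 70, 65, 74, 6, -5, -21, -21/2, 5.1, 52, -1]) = [-21, -11, -21/2, -5, -1, 0, 5.1, 6, 52, 57, 65, 70, 74]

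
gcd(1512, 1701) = 189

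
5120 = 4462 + 658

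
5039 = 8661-3622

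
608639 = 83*7333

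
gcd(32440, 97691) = 1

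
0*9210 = 0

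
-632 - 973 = -1605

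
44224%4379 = 434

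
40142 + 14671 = 54813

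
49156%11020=5076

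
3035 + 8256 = 11291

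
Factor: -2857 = -1 * 2857^1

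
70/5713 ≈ 0.0123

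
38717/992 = 39 + 29/992 ≈ 39.03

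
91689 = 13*7053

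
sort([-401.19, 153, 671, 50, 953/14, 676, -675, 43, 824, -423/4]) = [-675, -401.19, -423/4, 43, 50, 953/14, 153, 671, 676, 824]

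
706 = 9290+-8584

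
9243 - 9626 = -383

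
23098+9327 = 32425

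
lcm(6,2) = 6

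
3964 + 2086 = 6050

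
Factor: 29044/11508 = 3^(-1)*7^(-1)*53^1 = 53/21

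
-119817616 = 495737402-615555018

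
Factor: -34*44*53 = -1*2^3*11^1*17^1*53^1 = -79288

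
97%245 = 97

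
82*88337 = 7243634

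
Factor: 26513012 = 2^2*6628253^1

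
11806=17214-5408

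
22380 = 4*5595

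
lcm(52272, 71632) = 1934064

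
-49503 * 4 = -198012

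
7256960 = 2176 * 3335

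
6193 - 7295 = -1102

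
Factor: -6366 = -1*2^1*3^1*1061^1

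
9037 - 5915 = 3122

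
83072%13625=1322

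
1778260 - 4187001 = -2408741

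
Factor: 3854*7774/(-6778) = -1*2^1*13^2*23^1*41^1*47^1*3389^(-1) = -14980498/3389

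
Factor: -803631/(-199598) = 2^(-1)*3^1*7^(-1)*53^(-1)*269^(-1)*267877^1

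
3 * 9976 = 29928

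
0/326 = 0 = 0.00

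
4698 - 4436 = 262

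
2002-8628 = -6626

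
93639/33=31213/11 ≈ 2837.55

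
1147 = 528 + 619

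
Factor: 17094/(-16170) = -1*5^(-1)*7^(-1)*37^1 = -37/35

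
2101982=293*7174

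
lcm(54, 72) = 216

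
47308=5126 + 42182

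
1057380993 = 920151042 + 137229951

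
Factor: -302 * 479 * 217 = -1 * 2^1 * 7^1 * 31^1 * 151^1 * 479^1 = -31390786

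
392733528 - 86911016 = 305822512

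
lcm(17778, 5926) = 17778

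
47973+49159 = 97132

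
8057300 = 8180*985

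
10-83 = -73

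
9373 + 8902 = 18275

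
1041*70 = 72870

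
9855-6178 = 3677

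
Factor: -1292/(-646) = 2^1 = 2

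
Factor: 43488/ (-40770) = -1 * 2^4 * 3^ (-1) * 5^ (-1) = -16/15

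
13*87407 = 1136291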